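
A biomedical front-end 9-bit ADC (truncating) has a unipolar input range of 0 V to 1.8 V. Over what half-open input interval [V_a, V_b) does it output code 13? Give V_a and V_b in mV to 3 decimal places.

LSB = 1.8/2^9 = 3.516 mV.
V_a = V_low + 13·LSB = 0.0457031 V; V_b = V_low + 14·LSB = 0.0492187 V.

[45.703 mV, 49.219 mV)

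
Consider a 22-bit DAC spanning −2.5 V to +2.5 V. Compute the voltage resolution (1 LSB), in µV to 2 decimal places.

Full-scale span = 5 V.
LSB = 5 / 2^22 = 5 / 4194304 = 1.19209e-06 V = 1.19 µV.

1.19 µV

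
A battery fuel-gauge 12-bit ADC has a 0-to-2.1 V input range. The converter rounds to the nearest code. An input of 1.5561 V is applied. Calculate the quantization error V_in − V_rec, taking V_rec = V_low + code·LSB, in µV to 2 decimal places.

One LSB is 2.1 V / 4096 = 0.513 mV.
Scaled input = 3035.1360 LSBs, so code = 3035.
V_rec = 0 + 3035·0.000512695 = 1.5560303 V.
Difference: 6.97266e-05 V → 69.73 µV.

69.73 µV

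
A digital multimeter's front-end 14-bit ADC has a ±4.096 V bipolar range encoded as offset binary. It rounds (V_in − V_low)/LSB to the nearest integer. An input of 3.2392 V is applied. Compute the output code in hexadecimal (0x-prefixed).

code 0x394E (decimal 14670)

Full-scale span = 8.192 V; LSB = 8.192/2^14 = 0.500 mV.
(V_in − V_low)/LSB = (3.2392 − (−4.096)) / 0.0005 = 14670.400.
round(14670.400) = 14670.
In hexadecimal (0x-prefixed): 0x394E.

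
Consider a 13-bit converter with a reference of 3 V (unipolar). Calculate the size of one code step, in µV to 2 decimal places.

Full-scale span = 3 V.
LSB = 3 / 2^13 = 3 / 8192 = 0.000366211 V = 366.21 µV.

366.21 µV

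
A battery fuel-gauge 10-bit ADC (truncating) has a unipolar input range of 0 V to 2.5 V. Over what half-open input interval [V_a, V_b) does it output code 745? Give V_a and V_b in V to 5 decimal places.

LSB = 2.5/2^10 = 2.441 mV.
V_a = V_low + 745·LSB = 1.81885 V; V_b = V_low + 746·LSB = 1.82129 V.

[1.81885 V, 1.82129 V)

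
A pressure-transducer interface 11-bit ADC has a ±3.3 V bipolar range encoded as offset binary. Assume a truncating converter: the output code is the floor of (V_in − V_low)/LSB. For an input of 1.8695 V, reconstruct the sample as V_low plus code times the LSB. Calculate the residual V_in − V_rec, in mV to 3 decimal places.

0.359 mV

LSB = 6.6/2^11 = 3.223 mV.
(V_in − V_low)/LSB = (1.8695 − (−3.3))/0.00322266 = 1604.1115 → code 1604 (floor).
V_rec = (−3.3) + 1604·0.00322266 = 1.8691406 V.
Difference: 0.000359375 V → 0.359 mV.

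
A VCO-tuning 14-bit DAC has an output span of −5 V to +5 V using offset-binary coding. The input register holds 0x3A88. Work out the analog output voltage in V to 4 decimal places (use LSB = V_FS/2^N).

4.1455 V

LSB = 10 V / 2^14 = 0.610 mV.
Code 0x3A88 = 14984 decimal.
V_out = (−5) + 14984 × 0.000610352 V = 4.14551 V.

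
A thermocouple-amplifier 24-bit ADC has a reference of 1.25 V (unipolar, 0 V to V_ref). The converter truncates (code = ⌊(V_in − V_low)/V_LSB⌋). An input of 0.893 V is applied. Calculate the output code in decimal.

code 11985643

With 16777216 levels over 1.25 V, one step is 0.07 µV.
(V_in − V_low)/LSB = (0.893 − 0) / 7.45058e-08 = 11985643.110.
⌊·⌋(11985643.110) = 11985643.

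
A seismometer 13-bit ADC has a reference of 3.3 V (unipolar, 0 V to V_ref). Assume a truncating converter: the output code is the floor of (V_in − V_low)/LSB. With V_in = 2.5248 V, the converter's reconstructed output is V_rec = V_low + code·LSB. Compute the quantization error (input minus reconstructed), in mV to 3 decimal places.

0.252 mV

Step size: 3.3 V ÷ 2^13 = 402.83 µV.
(2.5248 − 0)/0.000402832 = 6267.6247; ⌊·⌋ gives code 6267.
Code 6267 maps back to 0 + 6267×0.000402832 V = 2.5245483 V.
Difference: 0.00025166 V → 0.252 mV.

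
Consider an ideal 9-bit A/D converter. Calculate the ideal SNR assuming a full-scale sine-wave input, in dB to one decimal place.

55.9 dB

SNR ≈ 6.02·N + 1.76 dB = 6.02·9 + 1.76 = 55.94 dB.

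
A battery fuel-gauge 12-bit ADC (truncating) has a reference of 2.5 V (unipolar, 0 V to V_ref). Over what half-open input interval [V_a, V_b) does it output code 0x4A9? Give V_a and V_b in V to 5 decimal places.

LSB = 2.5/2^12 = 0.610 mV.
Code 0x4A9 = 1193 decimal.
V_a = V_low + 1193·LSB = 0.728149 V; V_b = V_low + 1194·LSB = 0.72876 V.

[0.72815 V, 0.72876 V)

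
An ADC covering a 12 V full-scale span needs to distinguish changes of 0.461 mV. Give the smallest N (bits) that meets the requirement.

15 bits

Number of steps required ≥ 12 V / 0.461 mV = 26030.37.
Need 2^N ≥ 26030.37; 2^14 = 16384, 2^15 = 32768.
Minimum N = 15.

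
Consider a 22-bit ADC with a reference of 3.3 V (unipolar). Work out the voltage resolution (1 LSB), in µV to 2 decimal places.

Full-scale span = 3.3 V.
LSB = 3.3 / 2^22 = 3.3 / 4194304 = 7.86781e-07 V = 0.79 µV.

0.79 µV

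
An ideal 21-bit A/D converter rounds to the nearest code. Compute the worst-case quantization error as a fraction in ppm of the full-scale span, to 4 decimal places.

Rounding → worst-case error = ½ LSB = V_FS/2^22, so 1e+06/4194304 = 0.238419 ppm of full scale.

0.2384 ppm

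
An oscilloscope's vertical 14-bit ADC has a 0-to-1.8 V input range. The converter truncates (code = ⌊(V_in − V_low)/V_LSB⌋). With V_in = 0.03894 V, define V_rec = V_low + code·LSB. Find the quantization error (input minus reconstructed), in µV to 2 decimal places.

48.40 µV

LSB = 1.8/2^14 = 109.86 µV.
Scaled input = 354.4405 LSBs, so code = 354.
V_rec = 0 + 354·0.000109863 = 0.038891602 V.
V_in − V_rec = 4.83984e-05 V = 48.40 µV.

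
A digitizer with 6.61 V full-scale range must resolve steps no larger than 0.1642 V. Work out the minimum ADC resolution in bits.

6 bits

Number of steps required ≥ 6.61 V / 0.1642 V = 40.26.
Need 2^N ≥ 40.26; 2^5 = 32, 2^6 = 64.
Minimum N = 6.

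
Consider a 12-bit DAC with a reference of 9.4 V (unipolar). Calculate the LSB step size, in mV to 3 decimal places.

Full-scale span = 9.4 V.
LSB = 9.4 / 2^12 = 9.4 / 4096 = 0.00229492 V = 2.295 mV.

2.295 mV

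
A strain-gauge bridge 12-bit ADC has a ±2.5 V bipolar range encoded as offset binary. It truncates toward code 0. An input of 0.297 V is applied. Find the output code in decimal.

LSB = 5 V / 4096 = 1.221 mV.
(0.297 − (−2.5)) / 0.0012207 = 2291.302 LSBs.
⌊·⌋(2291.302) = 2291.

code 2291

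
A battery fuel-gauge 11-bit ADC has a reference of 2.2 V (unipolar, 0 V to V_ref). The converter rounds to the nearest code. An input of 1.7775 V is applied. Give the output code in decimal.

LSB = 2.2 V / 2048 = 1.074 mV.
Input sits at 1654.691 steps above V_low.
Round → code 1655.

code 1655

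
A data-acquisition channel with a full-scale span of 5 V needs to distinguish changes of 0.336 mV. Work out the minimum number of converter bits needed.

14 bits

Number of steps required ≥ 5 V / 0.336 mV = 14880.95.
Need 2^N ≥ 14880.95; 2^13 = 8192, 2^14 = 16384.
Minimum N = 14.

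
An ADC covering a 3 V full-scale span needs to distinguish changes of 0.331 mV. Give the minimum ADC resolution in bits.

14 bits

Number of steps required ≥ 3 V / 0.331 mV = 9063.44.
Need 2^N ≥ 9063.44; 2^13 = 8192, 2^14 = 16384.
Minimum N = 14.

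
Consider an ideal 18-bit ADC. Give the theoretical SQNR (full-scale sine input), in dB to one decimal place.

SNR ≈ 6.02·N + 1.76 dB = 6.02·18 + 1.76 = 110.12 dB.

110.1 dB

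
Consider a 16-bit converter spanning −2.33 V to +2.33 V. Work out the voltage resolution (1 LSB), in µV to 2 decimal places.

71.11 µV

Full-scale span = 4.66 V.
LSB = 4.66 / 2^16 = 4.66 / 65536 = 7.1106e-05 V = 71.11 µV.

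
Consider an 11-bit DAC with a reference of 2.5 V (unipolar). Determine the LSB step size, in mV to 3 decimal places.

1.221 mV

Full-scale span = 2.5 V.
LSB = 2.5 / 2^11 = 2.5 / 2048 = 0.0012207 V = 1.221 mV.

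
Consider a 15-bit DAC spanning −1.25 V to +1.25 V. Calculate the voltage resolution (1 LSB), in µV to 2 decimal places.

76.29 µV

Full-scale span = 2.5 V.
LSB = 2.5 / 2^15 = 2.5 / 32768 = 7.62939e-05 V = 76.29 µV.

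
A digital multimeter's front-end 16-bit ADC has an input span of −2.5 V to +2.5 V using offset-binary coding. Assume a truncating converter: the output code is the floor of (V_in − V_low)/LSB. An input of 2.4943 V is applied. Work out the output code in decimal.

Full-scale span = 5 V; LSB = 5/2^16 = 76.29 µV.
(V_in − V_low)/LSB = (2.4943 − (−2.5)) / 7.62939e-05 = 65461.289.
Floor → code 65461.

code 65461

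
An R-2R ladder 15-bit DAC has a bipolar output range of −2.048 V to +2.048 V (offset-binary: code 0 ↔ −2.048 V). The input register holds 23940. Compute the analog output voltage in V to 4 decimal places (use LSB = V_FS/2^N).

LSB = 4.096 V / 2^15 = 125.00 µV.
V_out = (−2.048) + 23940 × 0.000125 V = 0.9445 V.

0.9445 V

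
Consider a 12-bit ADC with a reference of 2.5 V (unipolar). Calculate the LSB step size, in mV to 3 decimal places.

0.610 mV

Full-scale span = 2.5 V.
LSB = 2.5 / 2^12 = 2.5 / 4096 = 0.000610352 V = 0.610 mV.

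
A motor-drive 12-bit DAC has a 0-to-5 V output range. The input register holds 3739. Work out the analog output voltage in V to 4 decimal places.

LSB = 5 V / 2^12 = 1.221 mV.
V_out = 0 + 3739 × 0.0012207 V = 4.56421 V.

4.5642 V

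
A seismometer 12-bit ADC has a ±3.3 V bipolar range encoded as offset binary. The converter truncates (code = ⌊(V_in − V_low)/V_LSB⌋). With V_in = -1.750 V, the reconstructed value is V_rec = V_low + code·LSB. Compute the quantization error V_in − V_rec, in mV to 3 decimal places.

LSB = 6.6/2^12 = 1.611 mV.
(-1.750 − (−3.3))/0.00161133 = 961.9394; ⌊·⌋ gives code 961.
Reconstructed: -1.7515137 V.
Error = -1.750 − (−1.7515137) = 0.00151367 V = 1.514 mV.

1.514 mV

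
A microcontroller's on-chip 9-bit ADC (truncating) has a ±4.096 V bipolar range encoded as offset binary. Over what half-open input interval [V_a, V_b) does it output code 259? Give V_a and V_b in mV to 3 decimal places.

LSB = 8.192/2^9 = 16.000 mV.
V_a = V_low + 259·LSB = 0.048 V; V_b = V_low + 260·LSB = 0.064 V.

[48.000 mV, 64.000 mV)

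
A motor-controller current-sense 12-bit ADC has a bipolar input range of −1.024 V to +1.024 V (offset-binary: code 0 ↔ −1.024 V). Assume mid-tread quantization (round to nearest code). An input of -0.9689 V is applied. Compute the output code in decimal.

code 110

LSB = 2.048 V / 4096 = 0.500 mV.
Input sits at 110.200 steps above V_low.
round(110.200) = 110.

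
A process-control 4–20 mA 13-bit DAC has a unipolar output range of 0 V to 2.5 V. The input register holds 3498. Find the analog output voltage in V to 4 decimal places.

LSB = 2.5 V / 2^13 = 305.18 µV.
V_out = 0 + 3498 × 0.000305176 V = 1.0675 V.

1.0675 V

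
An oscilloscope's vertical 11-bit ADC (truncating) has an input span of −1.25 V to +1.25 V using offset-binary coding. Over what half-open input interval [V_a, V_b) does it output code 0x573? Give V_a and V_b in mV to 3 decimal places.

LSB = 2.5/2^11 = 1.221 mV.
Code 0x573 = 1395 decimal.
V_a = V_low + 1395·LSB = 0.452881 V; V_b = V_low + 1396·LSB = 0.454102 V.

[452.881 mV, 454.102 mV)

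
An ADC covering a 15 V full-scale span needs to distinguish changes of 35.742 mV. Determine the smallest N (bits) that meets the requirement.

9 bits

Number of steps required ≥ 15 V / 35.742 mV = 419.67.
Need 2^N ≥ 419.67; 2^8 = 256, 2^9 = 512.
Minimum N = 9.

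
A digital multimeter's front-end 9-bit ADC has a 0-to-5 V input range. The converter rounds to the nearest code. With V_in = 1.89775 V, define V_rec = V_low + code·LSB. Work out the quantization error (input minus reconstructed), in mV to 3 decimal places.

3.219 mV

LSB = 5/2^9 = 9.766 mV.
Scaled input = 194.3296 LSBs, so code = 194.
Code 194 maps back to 0 + 194×0.00976562 V = 1.8945312 V.
Difference: 0.00321875 V → 3.219 mV.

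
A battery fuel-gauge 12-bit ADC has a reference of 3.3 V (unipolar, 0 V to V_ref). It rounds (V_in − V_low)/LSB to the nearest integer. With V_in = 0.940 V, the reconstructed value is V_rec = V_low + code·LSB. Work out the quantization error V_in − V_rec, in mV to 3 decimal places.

-0.210 mV

LSB = 3.3/2^12 = 0.806 mV.
(0.940 − 0)/0.000805664 = 1166.7394; round gives code 1167.
Reconstructed: 0.94020996 V.
Error = 0.940 − 0.94020996 = -0.000209961 V = -0.210 mV.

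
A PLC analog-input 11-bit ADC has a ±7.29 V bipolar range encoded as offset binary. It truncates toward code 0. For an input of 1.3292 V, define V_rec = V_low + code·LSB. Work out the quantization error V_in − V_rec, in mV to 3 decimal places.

5.040 mV

Step size: 14.58 V ÷ 2^11 = 7.119 mV.
(V_in − V_low)/LSB = (1.3292 − (−7.29))/0.00711914 = 1210.7079 → code 1210 (floor).
Code 1210 maps back to (−7.29) + 1210×0.00711914 V = 1.3241602 V.
Difference: 0.00503984 V → 5.040 mV.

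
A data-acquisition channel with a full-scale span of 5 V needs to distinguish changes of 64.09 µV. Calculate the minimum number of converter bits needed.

Number of steps required ≥ 5 V / 64.09 µV = 78015.29.
Need 2^N ≥ 78015.29; 2^16 = 65536, 2^17 = 131072.
Minimum N = 17.

17 bits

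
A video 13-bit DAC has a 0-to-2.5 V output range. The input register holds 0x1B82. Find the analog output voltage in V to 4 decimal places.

LSB = 2.5 V / 2^13 = 305.18 µV.
Code 0x1B82 = 7042 decimal.
V_out = 0 + 7042 × 0.000305176 V = 2.14905 V.

2.1490 V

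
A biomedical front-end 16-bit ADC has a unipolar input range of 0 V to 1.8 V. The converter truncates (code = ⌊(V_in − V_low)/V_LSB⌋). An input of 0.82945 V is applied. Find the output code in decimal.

With 65536 levels over 1.8 V, one step is 27.47 µV.
(0.82945 − 0) / 2.74658e-05 = 30199.353 LSBs.
⌊·⌋(30199.353) = 30199.

code 30199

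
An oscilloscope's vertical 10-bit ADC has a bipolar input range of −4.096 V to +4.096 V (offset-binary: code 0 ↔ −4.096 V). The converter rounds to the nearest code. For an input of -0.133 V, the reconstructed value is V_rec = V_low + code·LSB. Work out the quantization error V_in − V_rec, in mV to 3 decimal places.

LSB = 8.192/2^10 = 8.000 mV.
Scaled input = 495.3750 LSBs, so code = 495.
Reconstructed: -0.136 V.
V_in − V_rec = 0.003 V = 3.000 mV.

3.000 mV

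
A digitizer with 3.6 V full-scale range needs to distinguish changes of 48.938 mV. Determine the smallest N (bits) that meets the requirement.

Number of steps required ≥ 3.6 V / 48.938 mV = 73.56.
Need 2^N ≥ 73.56; 2^6 = 64, 2^7 = 128.
Minimum N = 7.

7 bits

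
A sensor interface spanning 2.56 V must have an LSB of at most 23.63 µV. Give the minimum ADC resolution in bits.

17 bits

Number of steps required ≥ 2.56 V / 23.63 µV = 108336.86.
Need 2^N ≥ 108336.86; 2^16 = 65536, 2^17 = 131072.
Minimum N = 17.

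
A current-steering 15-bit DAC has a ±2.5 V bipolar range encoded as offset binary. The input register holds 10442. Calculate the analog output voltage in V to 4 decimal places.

LSB = 5 V / 2^15 = 152.59 µV.
V_out = (−2.5) + 10442 × 0.000152588 V = -0.906677 V.

-0.9067 V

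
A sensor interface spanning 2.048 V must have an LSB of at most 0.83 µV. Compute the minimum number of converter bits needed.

Number of steps required ≥ 2.048 V / 0.83 µV = 2467469.88.
Need 2^N ≥ 2467469.88; 2^21 = 2097152, 2^22 = 4194304.
Minimum N = 22.

22 bits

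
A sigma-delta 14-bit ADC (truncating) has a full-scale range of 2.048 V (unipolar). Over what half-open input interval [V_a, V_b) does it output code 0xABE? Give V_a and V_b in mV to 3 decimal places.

LSB = 2.048/2^14 = 125.00 µV.
Code 0xABE = 2750 decimal.
V_a = V_low + 2750·LSB = 0.34375 V; V_b = V_low + 2751·LSB = 0.343875 V.

[343.750 mV, 343.875 mV)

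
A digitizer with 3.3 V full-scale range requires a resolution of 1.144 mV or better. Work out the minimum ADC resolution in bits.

Number of steps required ≥ 3.3 V / 1.144 mV = 2884.62.
Need 2^N ≥ 2884.62; 2^11 = 2048, 2^12 = 4096.
Minimum N = 12.

12 bits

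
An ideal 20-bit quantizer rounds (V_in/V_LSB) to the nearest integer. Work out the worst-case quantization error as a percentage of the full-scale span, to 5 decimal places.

0.00005 %

Rounding → worst-case error = ½ LSB = V_FS/2^21, so 100/2097152 = 4.76837e-05 % of full scale.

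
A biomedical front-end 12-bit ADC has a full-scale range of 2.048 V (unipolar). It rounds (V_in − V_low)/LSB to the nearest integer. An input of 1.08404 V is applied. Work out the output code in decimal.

code 2168

With 4096 levels over 2.048 V, one step is 0.500 mV.
(V_in − V_low)/LSB = (1.08404 − 0) / 0.0005 = 2168.080.
round(2168.080) = 2168.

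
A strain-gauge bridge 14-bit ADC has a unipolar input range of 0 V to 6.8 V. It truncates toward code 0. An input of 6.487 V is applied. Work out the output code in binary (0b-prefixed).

code 0b11110100001101 (decimal 15629)

LSB = 6.8 V / 16384 = 415.04 µV.
Input sits at 15629.854 steps above V_low.
So the output code is 15629.
In binary (0b-prefixed): 0b11110100001101.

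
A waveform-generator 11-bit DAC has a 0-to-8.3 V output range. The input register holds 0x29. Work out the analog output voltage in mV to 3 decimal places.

LSB = 8.3 V / 2^11 = 4.053 mV.
Code 0x29 = 41 decimal.
V_out = 0 + 41 × 0.00405273 V = 0.166162 V.
= 166.162 mV.

166.162 mV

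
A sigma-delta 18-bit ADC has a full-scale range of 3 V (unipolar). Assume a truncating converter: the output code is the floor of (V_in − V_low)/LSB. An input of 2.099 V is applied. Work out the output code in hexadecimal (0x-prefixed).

code 0x2CC75 (decimal 183413)

LSB = 3 V / 262144 = 11.44 µV.
Input sits at 183413.419 steps above V_low.
⌊·⌋(183413.419) = 183413.
In hexadecimal (0x-prefixed): 0x2CC75.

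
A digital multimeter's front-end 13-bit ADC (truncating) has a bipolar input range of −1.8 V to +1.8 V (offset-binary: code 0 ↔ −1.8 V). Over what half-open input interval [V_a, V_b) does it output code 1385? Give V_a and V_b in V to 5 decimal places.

[-1.19136 V, -1.19092 V)

LSB = 3.6/2^13 = 439.45 µV.
V_a = V_low + 1385·LSB = -1.19136 V; V_b = V_low + 1386·LSB = -1.19092 V.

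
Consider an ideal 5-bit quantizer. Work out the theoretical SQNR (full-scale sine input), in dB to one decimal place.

SNR ≈ 6.02·N + 1.76 dB = 6.02·5 + 1.76 = 31.86 dB.

31.9 dB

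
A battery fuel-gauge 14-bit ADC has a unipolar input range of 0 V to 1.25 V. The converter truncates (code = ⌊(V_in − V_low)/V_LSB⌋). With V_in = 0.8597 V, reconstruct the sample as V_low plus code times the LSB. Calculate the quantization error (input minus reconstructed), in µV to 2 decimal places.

19.82 µV

Step size: 1.25 V ÷ 2^14 = 76.29 µV.
(V_in − V_low)/LSB = (0.8597 − 0)/7.62939e-05 = 11268.2598 → code 11268 (floor).
V_rec = 0 + 11268·7.62939e-05 = 0.85968018 V.
Error = 0.8597 − 0.85968018 = 1.98242e-05 V = 19.82 µV.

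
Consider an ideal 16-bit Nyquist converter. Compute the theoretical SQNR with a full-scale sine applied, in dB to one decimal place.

SNR ≈ 6.02·N + 1.76 dB = 6.02·16 + 1.76 = 98.08 dB.

98.1 dB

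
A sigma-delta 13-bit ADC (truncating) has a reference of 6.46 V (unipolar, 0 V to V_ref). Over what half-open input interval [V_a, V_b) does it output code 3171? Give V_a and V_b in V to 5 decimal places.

LSB = 6.46/2^13 = 0.789 mV.
V_a = V_low + 3171·LSB = 2.50057 V; V_b = V_low + 3172·LSB = 2.50136 V.

[2.50057 V, 2.50136 V)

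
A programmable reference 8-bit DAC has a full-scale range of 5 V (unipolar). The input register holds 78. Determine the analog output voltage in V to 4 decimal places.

1.5234 V

LSB = 5 V / 2^8 = 19.531 mV.
V_out = 0 + 78 × 0.0195312 V = 1.52344 V.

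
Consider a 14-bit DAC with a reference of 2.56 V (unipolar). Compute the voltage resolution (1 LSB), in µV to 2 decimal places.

156.25 µV

Full-scale span = 2.56 V.
LSB = 2.56 / 2^14 = 2.56 / 16384 = 0.00015625 V = 156.25 µV.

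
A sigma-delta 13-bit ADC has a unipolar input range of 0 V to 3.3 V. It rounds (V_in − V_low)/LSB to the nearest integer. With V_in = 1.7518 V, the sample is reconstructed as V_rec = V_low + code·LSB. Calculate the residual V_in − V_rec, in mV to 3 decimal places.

One LSB is 3.3 V / 8192 = 402.83 µV.
(1.7518 − 0)/0.000402832 = 4348.7108; round gives code 4349.
Code 4349 maps back to 0 + 4349×0.000402832 V = 1.7519165 V.
V_in − V_rec = -0.000116504 V = -0.117 mV.

-0.117 mV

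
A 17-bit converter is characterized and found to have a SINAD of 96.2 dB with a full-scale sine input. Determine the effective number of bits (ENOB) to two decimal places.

15.69 bits

ENOB = (SINAD − 1.76) / 6.02 = (96.2 − 1.76)/6.02 = 15.688.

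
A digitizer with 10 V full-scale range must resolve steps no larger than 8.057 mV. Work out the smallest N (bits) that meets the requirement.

Number of steps required ≥ 10 V / 8.057 mV = 1241.16.
Need 2^N ≥ 1241.16; 2^10 = 1024, 2^11 = 2048.
Minimum N = 11.

11 bits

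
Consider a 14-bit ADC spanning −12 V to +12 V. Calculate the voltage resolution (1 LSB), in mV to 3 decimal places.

Full-scale span = 24 V.
LSB = 24 / 2^14 = 24 / 16384 = 0.00146484 V = 1.465 mV.

1.465 mV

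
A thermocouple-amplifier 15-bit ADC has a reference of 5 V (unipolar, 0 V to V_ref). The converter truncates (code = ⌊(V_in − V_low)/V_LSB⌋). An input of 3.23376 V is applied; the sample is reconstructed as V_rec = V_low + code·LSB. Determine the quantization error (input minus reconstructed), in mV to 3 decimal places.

LSB = 5/2^15 = 152.59 µV.
(3.23376 − 0)/0.000152588 = 21192.7695; ⌊·⌋ gives code 21192.
Code 21192 maps back to 0 + 21192×0.000152588 V = 3.2336426 V.
Error = 3.23376 − 3.2336426 = 0.000117422 V = 0.117 mV.

0.117 mV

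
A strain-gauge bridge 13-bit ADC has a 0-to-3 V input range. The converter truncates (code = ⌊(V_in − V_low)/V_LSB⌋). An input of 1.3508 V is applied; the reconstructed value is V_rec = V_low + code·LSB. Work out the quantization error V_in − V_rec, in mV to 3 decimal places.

One LSB is 3 V / 8192 = 366.21 µV.
Scaled input = 3688.5845 LSBs, so code = 3688.
Code 3688 maps back to 0 + 3688×0.000366211 V = 1.3505859 V.
Difference: 0.000214063 V → 0.214 mV.

0.214 mV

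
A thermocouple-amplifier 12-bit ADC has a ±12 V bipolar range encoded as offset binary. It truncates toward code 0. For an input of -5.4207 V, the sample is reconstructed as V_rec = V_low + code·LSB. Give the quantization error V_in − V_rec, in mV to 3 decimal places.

One LSB is 24 V / 4096 = 5.859 mV.
(V_in − V_low)/LSB = (-5.4207 − (−12))/0.00585938 = 1122.8672 → code 1122 (floor).
V_rec = (−12) + 1122·0.00585938 = -5.4257812 V.
V_in − V_rec = 0.00508125 V = 5.081 mV.

5.081 mV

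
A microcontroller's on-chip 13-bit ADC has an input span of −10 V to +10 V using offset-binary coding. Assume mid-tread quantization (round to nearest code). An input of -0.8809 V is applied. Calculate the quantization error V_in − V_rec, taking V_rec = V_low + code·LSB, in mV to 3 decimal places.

0.448 mV

Step size: 20 V ÷ 2^13 = 2.441 mV.
(-0.8809 − (−10))/0.00244141 = 3735.1834; round gives code 3735.
Reconstructed: -0.88134766 V.
V_in − V_rec = 0.000447656 V = 0.448 mV.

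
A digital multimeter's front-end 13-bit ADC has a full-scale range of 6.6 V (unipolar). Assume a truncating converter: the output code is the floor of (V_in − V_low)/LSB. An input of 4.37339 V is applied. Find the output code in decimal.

Full-scale span = 6.6 V; LSB = 6.6/2^13 = 0.806 mV.
Input sits at 5428.305 steps above V_low.
Floor → code 5428.

code 5428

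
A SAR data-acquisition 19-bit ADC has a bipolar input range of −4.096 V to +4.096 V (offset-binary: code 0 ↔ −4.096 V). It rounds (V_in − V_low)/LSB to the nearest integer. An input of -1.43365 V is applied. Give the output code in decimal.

code 170390

LSB = 8.192 V / 524288 = 15.62 µV.
(-1.43365 − (−4.096)) / 1.5625e-05 = 170390.400 LSBs.
So the output code is 170390.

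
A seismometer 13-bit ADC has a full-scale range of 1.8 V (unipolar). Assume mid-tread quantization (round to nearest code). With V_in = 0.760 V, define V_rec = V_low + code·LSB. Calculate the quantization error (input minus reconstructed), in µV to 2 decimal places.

LSB = 1.8/2^13 = 219.73 µV.
(0.760 − 0)/0.000219727 = 3458.8444; round gives code 3459.
Code 3459 maps back to 0 + 3459×0.000219727 V = 0.76003418 V.
V_in − V_rec = -3.41797e-05 V = -34.18 µV.

-34.18 µV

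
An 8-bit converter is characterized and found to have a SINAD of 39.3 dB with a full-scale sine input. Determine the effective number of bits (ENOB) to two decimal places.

6.24 bits

ENOB = (SINAD − 1.76) / 6.02 = (39.3 − 1.76)/6.02 = 6.236.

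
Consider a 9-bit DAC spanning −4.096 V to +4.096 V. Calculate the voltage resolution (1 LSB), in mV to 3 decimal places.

Full-scale span = 8.192 V.
LSB = 8.192 / 2^9 = 8.192 / 512 = 0.016 V = 16.000 mV.

16.000 mV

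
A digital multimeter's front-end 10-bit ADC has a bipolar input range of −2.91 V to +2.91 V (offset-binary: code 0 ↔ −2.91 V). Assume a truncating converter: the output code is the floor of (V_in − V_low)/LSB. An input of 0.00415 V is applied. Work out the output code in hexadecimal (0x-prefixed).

code 0x200 (decimal 512)

With 1024 levels over 5.82 V, one step is 5.684 mV.
Input sits at 512.730 steps above V_low.
Floor → code 512.
In hexadecimal (0x-prefixed): 0x200.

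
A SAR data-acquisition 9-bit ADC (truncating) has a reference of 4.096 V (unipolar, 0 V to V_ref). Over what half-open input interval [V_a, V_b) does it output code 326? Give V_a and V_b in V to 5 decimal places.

[2.60800 V, 2.61600 V)

LSB = 4.096/2^9 = 8.000 mV.
V_a = V_low + 326·LSB = 2.608 V; V_b = V_low + 327·LSB = 2.616 V.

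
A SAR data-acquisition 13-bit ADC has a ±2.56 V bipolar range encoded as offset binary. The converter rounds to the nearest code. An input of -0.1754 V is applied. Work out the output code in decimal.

code 3815

Full-scale span = 5.12 V; LSB = 5.12/2^13 = 0.625 mV.
Input sits at 3815.360 steps above V_low.
So the output code is 3815.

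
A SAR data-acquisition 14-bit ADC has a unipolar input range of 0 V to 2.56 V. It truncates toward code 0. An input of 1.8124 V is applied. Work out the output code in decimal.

code 11599

LSB = 2.56 V / 16384 = 156.25 µV.
Input sits at 11599.360 steps above V_low.
⌊·⌋(11599.360) = 11599.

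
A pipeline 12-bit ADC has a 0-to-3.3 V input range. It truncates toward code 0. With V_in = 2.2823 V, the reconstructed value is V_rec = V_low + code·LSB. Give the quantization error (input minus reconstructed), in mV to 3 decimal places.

LSB = 3.3/2^12 = 0.806 mV.
Scaled input = 2832.8184 LSBs, so code = 2832.
Reconstructed: 2.2816406 V.
V_in − V_rec = 0.000659375 V = 0.659 mV.

0.659 mV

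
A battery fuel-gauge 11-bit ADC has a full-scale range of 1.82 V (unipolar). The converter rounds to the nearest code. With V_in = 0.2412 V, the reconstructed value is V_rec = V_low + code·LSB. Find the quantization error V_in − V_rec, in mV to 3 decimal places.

0.370 mV

Step size: 1.82 V ÷ 2^11 = 0.889 mV.
Scaled input = 271.4163 LSBs, so code = 271.
Reconstructed: 0.24083008 V.
Error = 0.2412 − 0.24083008 = 0.000369922 V = 0.370 mV.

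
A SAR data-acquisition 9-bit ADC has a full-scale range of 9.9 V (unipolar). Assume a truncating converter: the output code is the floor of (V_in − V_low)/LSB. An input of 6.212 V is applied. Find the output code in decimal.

LSB = 9.9 V / 512 = 19.336 mV.
(6.212 − 0) / 0.0193359 = 321.267 LSBs.
Floor → code 321.

code 321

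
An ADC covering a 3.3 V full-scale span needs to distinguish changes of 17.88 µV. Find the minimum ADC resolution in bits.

18 bits

Number of steps required ≥ 3.3 V / 17.88 µV = 184563.76.
Need 2^N ≥ 184563.76; 2^17 = 131072, 2^18 = 262144.
Minimum N = 18.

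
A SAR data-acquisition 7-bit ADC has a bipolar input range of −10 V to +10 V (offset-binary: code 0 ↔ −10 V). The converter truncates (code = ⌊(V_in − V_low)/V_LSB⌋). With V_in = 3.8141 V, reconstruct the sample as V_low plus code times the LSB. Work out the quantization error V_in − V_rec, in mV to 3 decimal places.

LSB = 20/2^7 = 156.250 mV.
Scaled input = 88.4102 LSBs, so code = 88.
V_rec = (−10) + 88·0.15625 = 3.75 V.
V_in − V_rec = 0.0641 V = 64.100 mV.

64.100 mV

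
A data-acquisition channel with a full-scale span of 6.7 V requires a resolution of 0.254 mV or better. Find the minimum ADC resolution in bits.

15 bits

Number of steps required ≥ 6.7 V / 0.254 mV = 26377.95.
Need 2^N ≥ 26377.95; 2^14 = 16384, 2^15 = 32768.
Minimum N = 15.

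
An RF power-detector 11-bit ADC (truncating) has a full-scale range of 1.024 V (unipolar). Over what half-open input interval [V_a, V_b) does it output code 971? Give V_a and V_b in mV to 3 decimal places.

LSB = 1.024/2^11 = 0.500 mV.
V_a = V_low + 971·LSB = 0.4855 V; V_b = V_low + 972·LSB = 0.486 V.

[485.500 mV, 486.000 mV)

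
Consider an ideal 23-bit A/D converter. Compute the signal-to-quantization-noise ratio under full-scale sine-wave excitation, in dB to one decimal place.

SNR ≈ 6.02·N + 1.76 dB = 6.02·23 + 1.76 = 140.22 dB.

140.2 dB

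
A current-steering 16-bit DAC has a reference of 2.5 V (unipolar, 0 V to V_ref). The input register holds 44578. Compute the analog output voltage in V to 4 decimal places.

LSB = 2.5 V / 2^16 = 38.15 µV.
V_out = 0 + 44578 × 3.8147e-05 V = 1.70052 V.

1.7005 V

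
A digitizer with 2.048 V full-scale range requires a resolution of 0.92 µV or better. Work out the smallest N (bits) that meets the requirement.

Number of steps required ≥ 2.048 V / 0.92 µV = 2226086.96.
Need 2^N ≥ 2226086.96; 2^21 = 2097152, 2^22 = 4194304.
Minimum N = 22.

22 bits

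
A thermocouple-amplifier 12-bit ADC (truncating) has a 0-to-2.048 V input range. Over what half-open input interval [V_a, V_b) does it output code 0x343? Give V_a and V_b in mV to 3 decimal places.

LSB = 2.048/2^12 = 0.500 mV.
Code 0x343 = 835 decimal.
V_a = V_low + 835·LSB = 0.4175 V; V_b = V_low + 836·LSB = 0.418 V.

[417.500 mV, 418.000 mV)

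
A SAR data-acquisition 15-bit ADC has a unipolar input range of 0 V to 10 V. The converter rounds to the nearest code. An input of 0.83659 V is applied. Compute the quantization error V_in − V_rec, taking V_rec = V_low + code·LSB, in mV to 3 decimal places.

0.103 mV

One LSB is 10 V / 32768 = 305.18 µV.
(0.83659 − 0)/0.000305176 = 2741.3381; round gives code 2741.
Reconstructed: 0.83648682 V.
Error = 0.83659 − 0.83648682 = 0.000103184 V = 0.103 mV.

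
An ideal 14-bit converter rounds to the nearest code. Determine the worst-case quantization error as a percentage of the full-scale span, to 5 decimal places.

0.00305 %

Rounding → worst-case error = ½ LSB = V_FS/2^15, so 100/32768 = 0.00305176 % of full scale.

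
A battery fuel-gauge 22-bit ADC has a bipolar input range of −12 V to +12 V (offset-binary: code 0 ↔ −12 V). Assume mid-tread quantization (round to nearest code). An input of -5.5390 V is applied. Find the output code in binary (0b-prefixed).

code 0b100010011101010110110 (decimal 1129142)

Full-scale span = 24 V; LSB = 24/2^22 = 5.72 µV.
Input sits at 1129141.589 steps above V_low.
So the output code is 1129142.
In binary (0b-prefixed): 0b100010011101010110110.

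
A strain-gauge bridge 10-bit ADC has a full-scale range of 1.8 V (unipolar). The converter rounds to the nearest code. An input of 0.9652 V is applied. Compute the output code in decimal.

LSB = 1.8 V / 1024 = 1.758 mV.
(0.9652 − 0) / 0.00175781 = 549.092 LSBs.
Round → code 549.

code 549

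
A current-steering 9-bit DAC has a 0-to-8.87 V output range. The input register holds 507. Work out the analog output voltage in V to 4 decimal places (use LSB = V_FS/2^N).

8.7834 V

LSB = 8.87 V / 2^9 = 17.324 mV.
V_out = 0 + 507 × 0.0173242 V = 8.78338 V.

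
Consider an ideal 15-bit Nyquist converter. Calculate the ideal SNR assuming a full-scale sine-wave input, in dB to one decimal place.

92.1 dB

SNR ≈ 6.02·N + 1.76 dB = 6.02·15 + 1.76 = 92.06 dB.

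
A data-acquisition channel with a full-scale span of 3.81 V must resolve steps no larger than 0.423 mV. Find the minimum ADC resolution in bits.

14 bits

Number of steps required ≥ 3.81 V / 0.423 mV = 9007.09.
Need 2^N ≥ 9007.09; 2^13 = 8192, 2^14 = 16384.
Minimum N = 14.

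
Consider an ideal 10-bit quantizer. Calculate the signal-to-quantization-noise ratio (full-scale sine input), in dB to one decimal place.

62.0 dB

SNR ≈ 6.02·N + 1.76 dB = 6.02·10 + 1.76 = 61.96 dB.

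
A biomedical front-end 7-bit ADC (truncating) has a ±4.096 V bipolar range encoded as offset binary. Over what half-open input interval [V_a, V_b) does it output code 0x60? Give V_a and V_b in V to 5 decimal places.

LSB = 8.192/2^7 = 64.000 mV.
Code 0x60 = 96 decimal.
V_a = V_low + 96·LSB = 2.048 V; V_b = V_low + 97·LSB = 2.112 V.

[2.04800 V, 2.11200 V)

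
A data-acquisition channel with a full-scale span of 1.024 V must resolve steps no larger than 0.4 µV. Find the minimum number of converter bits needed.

Number of steps required ≥ 1.024 V / 0.4 µV = 2560000.00.
Need 2^N ≥ 2560000.00; 2^21 = 2097152, 2^22 = 4194304.
Minimum N = 22.

22 bits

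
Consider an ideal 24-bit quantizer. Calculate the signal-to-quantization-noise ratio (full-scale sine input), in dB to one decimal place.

SNR ≈ 6.02·N + 1.76 dB = 6.02·24 + 1.76 = 146.24 dB.

146.2 dB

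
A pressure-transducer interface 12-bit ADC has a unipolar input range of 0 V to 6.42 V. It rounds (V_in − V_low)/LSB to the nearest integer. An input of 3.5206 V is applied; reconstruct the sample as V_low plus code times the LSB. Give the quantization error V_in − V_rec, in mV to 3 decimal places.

Step size: 6.42 V ÷ 2^12 = 1.567 mV.
(3.5206 − 0)/0.00156738 = 2246.1647; round gives code 2246.
V_rec = 0 + 2246·0.00156738 = 3.5203418 V.
V_in − V_rec = 0.000258203 V = 0.258 mV.

0.258 mV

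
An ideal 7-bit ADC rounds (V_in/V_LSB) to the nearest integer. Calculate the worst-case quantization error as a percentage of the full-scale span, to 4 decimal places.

Rounding → worst-case error = ½ LSB = V_FS/2^8, so 100/256 = 0.390625 % of full scale.

0.3906 %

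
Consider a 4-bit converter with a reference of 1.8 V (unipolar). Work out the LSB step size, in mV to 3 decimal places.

112.500 mV

Full-scale span = 1.8 V.
LSB = 1.8 / 2^4 = 1.8 / 16 = 0.1125 V = 112.500 mV.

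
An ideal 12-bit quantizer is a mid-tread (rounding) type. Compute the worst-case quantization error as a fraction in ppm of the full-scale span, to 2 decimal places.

Rounding → worst-case error = ½ LSB = V_FS/2^13, so 1e+06/8192 = 122.07 ppm of full scale.

122.07 ppm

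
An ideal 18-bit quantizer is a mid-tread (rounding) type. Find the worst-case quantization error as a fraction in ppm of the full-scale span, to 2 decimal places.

Rounding → worst-case error = ½ LSB = V_FS/2^19, so 1e+06/524288 = 1.90735 ppm of full scale.

1.91 ppm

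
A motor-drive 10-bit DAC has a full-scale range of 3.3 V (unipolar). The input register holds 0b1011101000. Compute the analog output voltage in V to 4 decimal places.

2.3977 V

LSB = 3.3 V / 2^10 = 3.223 mV.
Code 0b1011101000 = 744 decimal.
V_out = 0 + 744 × 0.00322266 V = 2.39766 V.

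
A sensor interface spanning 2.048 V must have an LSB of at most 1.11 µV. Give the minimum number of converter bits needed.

Number of steps required ≥ 2.048 V / 1.11 µV = 1845045.05.
Need 2^N ≥ 1845045.05; 2^20 = 1048576, 2^21 = 2097152.
Minimum N = 21.

21 bits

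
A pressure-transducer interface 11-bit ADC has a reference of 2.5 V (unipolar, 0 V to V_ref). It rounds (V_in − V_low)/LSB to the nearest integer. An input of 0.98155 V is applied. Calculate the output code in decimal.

With 2048 levels over 2.5 V, one step is 1.221 mV.
(0.98155 − 0) / 0.0012207 = 804.086 LSBs.
round(804.086) = 804.

code 804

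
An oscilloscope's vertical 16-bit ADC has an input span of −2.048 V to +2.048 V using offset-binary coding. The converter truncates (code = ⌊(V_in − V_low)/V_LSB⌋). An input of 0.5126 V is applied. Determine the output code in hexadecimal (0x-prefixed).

LSB = 4.096 V / 65536 = 62.50 µV.
(V_in − V_low)/LSB = (0.5126 − (−2.048)) / 6.25e-05 = 40969.600.
Floor → code 40969.
In hexadecimal (0x-prefixed): 0xA009.

code 0xA009 (decimal 40969)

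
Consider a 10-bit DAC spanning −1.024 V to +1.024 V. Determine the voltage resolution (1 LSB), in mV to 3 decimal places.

Full-scale span = 2.048 V.
LSB = 2.048 / 2^10 = 2.048 / 1024 = 0.002 V = 2.000 mV.

2.000 mV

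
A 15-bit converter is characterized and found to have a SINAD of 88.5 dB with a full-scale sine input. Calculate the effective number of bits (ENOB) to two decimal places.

ENOB = (SINAD − 1.76) / 6.02 = (88.5 − 1.76)/6.02 = 14.409.

14.41 bits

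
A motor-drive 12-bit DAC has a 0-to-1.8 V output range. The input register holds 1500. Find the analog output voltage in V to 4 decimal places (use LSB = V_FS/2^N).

0.6592 V

LSB = 1.8 V / 2^12 = 439.45 µV.
V_out = 0 + 1500 × 0.000439453 V = 0.65918 V.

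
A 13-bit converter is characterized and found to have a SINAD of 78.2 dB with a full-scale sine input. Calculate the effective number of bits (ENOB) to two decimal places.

ENOB = (SINAD − 1.76) / 6.02 = (78.2 − 1.76)/6.02 = 12.698.

12.70 bits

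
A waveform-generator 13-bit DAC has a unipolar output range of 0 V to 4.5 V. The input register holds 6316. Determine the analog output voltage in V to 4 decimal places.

3.4695 V

LSB = 4.5 V / 2^13 = 0.549 mV.
V_out = 0 + 6316 × 0.000549316 V = 3.46948 V.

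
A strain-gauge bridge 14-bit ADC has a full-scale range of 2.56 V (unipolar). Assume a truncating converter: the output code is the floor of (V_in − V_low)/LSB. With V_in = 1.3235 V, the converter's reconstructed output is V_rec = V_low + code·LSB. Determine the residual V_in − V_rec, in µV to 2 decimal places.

One LSB is 2.56 V / 16384 = 156.25 µV.
(1.3235 − 0)/0.00015625 = 8470.4000; ⌊·⌋ gives code 8470.
Code 8470 maps back to 0 + 8470×0.00015625 V = 1.3234375 V.
Error = 1.3235 − 1.3234375 = 6.25e-05 V = 62.50 µV.

62.50 µV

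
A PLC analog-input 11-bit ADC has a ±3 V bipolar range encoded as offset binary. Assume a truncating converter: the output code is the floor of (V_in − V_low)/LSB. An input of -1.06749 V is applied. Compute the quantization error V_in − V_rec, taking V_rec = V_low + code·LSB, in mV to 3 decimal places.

One LSB is 6 V / 2048 = 2.930 mV.
Scaled input = 659.6301 LSBs, so code = 659.
Code 659 maps back to (−3) + 659×0.00292969 V = -1.0693359 V.
Error = -1.06749 − (−1.0693359) = 0.00184594 V = 1.846 mV.

1.846 mV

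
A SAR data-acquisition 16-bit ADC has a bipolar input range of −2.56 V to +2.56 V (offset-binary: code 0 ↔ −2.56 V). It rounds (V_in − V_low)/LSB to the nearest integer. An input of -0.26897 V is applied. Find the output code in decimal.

LSB = 5.12 V / 65536 = 78.12 µV.
(-0.26897 − (−2.56)) / 7.8125e-05 = 29325.184 LSBs.
round(29325.184) = 29325.

code 29325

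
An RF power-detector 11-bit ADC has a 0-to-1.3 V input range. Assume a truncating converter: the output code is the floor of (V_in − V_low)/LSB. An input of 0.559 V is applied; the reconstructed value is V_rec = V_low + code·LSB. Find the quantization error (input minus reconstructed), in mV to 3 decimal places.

0.406 mV

LSB = 1.3/2^11 = 0.635 mV.
Scaled input = 880.6400 LSBs, so code = 880.
V_rec = 0 + 880·0.000634766 = 0.55859375 V.
V_in − V_rec = 0.00040625 V = 0.406 mV.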